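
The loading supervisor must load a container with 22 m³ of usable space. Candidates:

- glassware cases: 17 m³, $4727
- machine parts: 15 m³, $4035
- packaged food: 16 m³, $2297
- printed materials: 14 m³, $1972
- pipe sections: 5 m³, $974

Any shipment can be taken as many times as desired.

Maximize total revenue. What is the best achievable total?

5701

Ranking by ratio (revenue/m³): glassware cases 278.06, machine parts 269.00, pipe sections 194.80, packaged food 143.56.
The ratio ordering already packs tightly: glassware cases + pipe sections, 22 m³, 5701.
Nothing else within 22 m³ beats 5701.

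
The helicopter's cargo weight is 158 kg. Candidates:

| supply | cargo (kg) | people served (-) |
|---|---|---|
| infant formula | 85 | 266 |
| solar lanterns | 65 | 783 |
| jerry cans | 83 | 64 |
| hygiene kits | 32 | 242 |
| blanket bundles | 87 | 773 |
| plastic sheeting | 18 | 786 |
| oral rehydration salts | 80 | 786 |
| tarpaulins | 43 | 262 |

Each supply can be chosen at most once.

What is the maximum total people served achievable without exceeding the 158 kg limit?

Density check — plastic sheeting 43.67, solar lanterns 12.05, oral rehydration salts 9.82, blanket bundles 8.89 are the best per kg.
The ratio ordering already packs tightly: solar lanterns + hygiene kits + plastic sheeting + tarpaulins, 158 kg, 2073.

2073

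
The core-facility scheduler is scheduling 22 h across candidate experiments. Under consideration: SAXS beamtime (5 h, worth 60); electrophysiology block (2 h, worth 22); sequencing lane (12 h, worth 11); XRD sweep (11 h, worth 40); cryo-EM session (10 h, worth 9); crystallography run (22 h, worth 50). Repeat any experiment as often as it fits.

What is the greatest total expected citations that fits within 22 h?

262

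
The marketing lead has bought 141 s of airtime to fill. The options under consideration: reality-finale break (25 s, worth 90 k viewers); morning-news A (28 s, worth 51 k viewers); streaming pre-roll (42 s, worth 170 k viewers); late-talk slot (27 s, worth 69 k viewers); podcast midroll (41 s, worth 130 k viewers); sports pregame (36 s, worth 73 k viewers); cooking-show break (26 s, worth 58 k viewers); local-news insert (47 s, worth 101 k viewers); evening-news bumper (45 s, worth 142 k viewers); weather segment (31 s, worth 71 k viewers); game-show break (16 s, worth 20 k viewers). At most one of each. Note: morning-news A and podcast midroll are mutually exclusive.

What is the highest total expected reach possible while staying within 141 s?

Greedy by ratio would take reality-finale break + streaming pre-roll + late-talk slot + podcast midroll: 135 s used, total 459.
Replace podcast midroll with evening-news bumper: the trade gains 12 net, giving 471 at 139 s.
Nothing else feasible within 141 s beats 471.

471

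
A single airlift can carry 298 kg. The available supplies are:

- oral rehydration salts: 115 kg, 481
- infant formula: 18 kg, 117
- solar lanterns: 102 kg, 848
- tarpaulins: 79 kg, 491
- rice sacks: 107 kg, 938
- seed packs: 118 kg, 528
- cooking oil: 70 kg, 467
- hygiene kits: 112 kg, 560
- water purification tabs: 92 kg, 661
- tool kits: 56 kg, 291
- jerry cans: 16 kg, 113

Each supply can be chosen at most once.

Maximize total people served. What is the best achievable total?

2370

By people served per kg: rice sacks 8.77, solar lanterns 8.31, water purification tabs 7.18 lead.
Greedy by ratio would take solar lanterns + rice sacks + cooking oil + jerry cans: 295 kg used, total 2366.
Dropping jerry cans frees 16 kg; slotting in infant formula (18 kg) lifts the total to 2370 at 297 kg.
The spare 1 kg is too small for any remaining supply, and no exchange beats 2370.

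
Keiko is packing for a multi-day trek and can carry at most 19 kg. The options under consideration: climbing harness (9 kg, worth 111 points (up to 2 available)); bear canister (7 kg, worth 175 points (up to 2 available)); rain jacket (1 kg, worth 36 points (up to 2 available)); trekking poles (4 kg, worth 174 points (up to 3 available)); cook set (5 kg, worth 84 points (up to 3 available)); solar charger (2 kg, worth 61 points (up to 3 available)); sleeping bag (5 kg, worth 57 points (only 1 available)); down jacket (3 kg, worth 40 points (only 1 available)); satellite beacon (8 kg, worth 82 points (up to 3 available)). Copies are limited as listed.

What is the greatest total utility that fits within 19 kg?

741

By utility per kg: trekking poles 43.50, rain jacket 36.00, solar charger 30.50 lead.
Filling by ratio: 2×rain jacket + 3×trekking poles + 2×solar charger for 716, with 1 kg left unused.
The 1 kg tied up in rain jacket is better spent on solar charger — total rises to 741 (19 kg).
No other feasible combination exceeds 741.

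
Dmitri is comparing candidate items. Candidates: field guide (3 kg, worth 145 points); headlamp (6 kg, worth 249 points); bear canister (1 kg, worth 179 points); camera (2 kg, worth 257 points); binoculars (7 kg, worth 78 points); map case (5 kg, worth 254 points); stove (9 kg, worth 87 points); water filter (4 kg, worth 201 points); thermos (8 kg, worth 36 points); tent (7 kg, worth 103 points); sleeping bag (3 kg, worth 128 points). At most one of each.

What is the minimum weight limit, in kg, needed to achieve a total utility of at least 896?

13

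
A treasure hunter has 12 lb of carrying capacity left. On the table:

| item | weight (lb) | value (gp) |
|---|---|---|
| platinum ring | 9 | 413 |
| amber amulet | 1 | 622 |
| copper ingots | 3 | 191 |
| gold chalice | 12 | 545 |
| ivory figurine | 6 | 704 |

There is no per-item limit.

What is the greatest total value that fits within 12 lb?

Best packing: 12×amber amulet — 12 lb, 7464 total.
That's the maximum — no swap from here does better than 7464.

7464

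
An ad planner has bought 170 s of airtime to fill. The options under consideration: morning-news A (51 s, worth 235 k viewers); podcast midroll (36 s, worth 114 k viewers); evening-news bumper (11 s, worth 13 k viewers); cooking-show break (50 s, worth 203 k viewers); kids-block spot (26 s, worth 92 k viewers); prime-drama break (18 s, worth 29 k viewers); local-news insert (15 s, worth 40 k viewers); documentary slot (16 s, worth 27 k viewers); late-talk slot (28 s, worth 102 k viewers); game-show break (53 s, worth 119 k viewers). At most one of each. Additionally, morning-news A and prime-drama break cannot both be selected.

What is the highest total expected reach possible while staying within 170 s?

672

Best packing: morning-news A + cooking-show break + kids-block spot + local-news insert + late-talk slot — 170 s, 672 total.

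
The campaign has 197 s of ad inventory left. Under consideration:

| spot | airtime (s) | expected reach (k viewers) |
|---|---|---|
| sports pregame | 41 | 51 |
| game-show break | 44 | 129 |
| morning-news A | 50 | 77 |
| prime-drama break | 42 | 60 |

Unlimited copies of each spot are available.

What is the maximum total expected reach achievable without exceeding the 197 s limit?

516

The ratio ordering already packs tightly: 4×game-show break, 176 s, 516.
Every other selection either busts 197 s or fails to beat 516.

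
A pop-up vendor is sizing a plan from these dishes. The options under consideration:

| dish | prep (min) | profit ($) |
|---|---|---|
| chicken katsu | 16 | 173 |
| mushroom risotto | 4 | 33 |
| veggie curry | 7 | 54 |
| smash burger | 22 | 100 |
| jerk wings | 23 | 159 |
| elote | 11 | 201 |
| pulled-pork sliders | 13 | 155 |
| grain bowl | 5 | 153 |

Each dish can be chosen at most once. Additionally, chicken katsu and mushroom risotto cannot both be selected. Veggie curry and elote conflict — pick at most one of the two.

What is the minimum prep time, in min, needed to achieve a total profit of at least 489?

29

Need the lightest bundle worth ≥ 489.
elote + pulled-pork sliders + grain bowl: 509 profit at 29 min.
Any bundle with less than 29 min falls short of 489.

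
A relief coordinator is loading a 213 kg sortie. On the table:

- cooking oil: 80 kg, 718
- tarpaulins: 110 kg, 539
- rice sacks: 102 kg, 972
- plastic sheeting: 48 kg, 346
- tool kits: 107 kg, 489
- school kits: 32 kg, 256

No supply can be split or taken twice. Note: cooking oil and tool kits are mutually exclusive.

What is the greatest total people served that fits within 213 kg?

1690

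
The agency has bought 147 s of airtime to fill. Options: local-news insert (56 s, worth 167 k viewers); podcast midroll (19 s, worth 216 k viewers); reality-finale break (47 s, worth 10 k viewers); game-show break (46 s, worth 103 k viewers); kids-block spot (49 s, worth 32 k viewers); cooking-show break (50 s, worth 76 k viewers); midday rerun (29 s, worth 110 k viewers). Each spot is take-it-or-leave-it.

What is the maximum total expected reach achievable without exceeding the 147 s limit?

A density-first pass picks local-news insert + podcast midroll + midday rerun — 493 at 104 s.
The 56 s tied up in local-news insert is better spent on game-show break + cooking-show break — total rises to 505 (144 s).

505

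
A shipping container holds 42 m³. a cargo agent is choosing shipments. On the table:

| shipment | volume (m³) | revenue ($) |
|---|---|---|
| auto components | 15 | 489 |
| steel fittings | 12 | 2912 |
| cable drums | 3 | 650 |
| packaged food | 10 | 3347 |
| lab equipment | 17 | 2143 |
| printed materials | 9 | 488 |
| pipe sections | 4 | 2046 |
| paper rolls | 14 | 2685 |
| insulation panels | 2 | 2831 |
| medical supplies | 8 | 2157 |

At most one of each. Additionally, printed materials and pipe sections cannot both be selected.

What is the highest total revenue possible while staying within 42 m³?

Density check — insulation panels 1415.50, pipe sections 511.50, packaged food 334.70, medical supplies 269.62 are the best per m³.
The ratio ordering already packs tightly: steel fittings + cable drums + packaged food + pipe sections + insulation panels + medical supplies, 39 m³, 13943.
Nothing else feasible within 42 m³ beats 13943.

13943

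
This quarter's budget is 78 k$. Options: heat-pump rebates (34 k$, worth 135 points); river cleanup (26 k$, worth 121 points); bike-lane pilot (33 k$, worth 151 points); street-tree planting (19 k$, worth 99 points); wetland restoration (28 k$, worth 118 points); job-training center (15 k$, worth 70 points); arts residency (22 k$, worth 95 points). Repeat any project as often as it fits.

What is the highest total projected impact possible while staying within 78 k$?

396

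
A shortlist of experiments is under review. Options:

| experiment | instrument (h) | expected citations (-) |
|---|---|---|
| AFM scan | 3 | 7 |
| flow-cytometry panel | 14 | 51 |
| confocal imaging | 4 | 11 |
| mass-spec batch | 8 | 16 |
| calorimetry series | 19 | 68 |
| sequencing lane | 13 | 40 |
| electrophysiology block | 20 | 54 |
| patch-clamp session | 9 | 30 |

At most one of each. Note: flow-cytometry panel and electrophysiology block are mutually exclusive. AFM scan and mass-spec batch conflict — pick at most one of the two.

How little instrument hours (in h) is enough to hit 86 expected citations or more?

26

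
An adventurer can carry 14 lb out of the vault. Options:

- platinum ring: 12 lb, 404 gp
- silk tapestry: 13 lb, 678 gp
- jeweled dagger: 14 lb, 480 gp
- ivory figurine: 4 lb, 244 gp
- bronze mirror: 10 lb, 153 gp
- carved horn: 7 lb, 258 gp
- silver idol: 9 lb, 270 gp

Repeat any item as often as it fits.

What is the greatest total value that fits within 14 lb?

732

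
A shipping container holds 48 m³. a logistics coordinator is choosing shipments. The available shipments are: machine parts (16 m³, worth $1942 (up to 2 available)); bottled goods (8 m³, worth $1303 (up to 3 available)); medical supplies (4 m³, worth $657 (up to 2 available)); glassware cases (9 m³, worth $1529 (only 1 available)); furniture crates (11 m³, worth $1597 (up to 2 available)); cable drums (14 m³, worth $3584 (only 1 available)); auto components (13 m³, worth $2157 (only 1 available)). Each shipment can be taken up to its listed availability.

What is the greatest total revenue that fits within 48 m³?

A density-first pass picks 2×medical supplies + glassware cases + cable drums + auto components — 8584 at 44 m³.
Replace medical supplies with bottled goods: the trade gains 646 net, giving 9230 at 48 m³.
No other feasible combination exceeds 9230.

9230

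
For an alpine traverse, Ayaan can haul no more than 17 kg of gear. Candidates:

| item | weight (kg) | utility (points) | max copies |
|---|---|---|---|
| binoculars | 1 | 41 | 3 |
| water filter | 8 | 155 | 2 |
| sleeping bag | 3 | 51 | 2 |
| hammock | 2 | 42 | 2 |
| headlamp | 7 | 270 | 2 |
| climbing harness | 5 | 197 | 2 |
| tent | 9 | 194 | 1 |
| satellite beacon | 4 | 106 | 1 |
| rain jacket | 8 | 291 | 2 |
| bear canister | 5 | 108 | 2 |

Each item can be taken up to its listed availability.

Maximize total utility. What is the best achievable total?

664

Density check — binoculars 41.00, climbing harness 39.40, headlamp 38.57, rain jacket 36.38 are the best per kg.
Greedy by ratio would take 3×binoculars + 2×climbing harness + satellite beacon: 17 kg used, total 623.
Dropping 3×binoculars and satellite beacon frees 7 kg; slotting in headlamp (7 kg) lifts the total to 664 at 17 kg.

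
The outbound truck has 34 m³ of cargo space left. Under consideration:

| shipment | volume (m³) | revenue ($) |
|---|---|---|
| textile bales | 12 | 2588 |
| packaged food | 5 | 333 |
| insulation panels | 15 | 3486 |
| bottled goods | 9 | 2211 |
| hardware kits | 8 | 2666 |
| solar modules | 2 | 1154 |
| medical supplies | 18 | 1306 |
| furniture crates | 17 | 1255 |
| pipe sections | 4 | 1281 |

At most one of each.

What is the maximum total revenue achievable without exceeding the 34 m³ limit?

Filling by ratio: packaged food + bottled goods + hardware kits + solar modules + pipe sections for 7645, with 6 m³ left unused.
Dropping packaged food and pipe sections frees 9 m³; slotting in insulation panels (15 m³) lifts the total to 9517 at 34 m³.
Next best is packaged food + insulation panels + hardware kits + solar modules + pipe sections at 8920 (34 m³) — short by 597.

9517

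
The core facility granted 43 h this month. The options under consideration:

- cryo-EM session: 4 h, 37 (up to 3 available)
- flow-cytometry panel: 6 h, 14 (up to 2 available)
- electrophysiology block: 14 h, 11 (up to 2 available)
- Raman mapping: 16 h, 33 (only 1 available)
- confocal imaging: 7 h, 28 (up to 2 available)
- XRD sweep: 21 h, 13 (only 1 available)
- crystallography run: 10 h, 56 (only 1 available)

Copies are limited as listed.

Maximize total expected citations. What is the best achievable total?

The ratio ordering already packs tightly: 3×cryo-EM session + flow-cytometry panel + 2×confocal imaging + crystallography run, 42 h, 237.
The spare 1 h is too small for any remaining experiment, and no exchange beats 237.

237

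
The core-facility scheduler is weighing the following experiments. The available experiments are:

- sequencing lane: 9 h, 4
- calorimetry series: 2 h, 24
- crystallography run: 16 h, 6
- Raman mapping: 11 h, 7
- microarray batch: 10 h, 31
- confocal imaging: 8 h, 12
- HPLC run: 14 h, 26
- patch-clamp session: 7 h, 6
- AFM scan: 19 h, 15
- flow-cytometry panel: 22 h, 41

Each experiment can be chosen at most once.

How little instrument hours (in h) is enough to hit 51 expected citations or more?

12

Look for the lowest-instrument combination reaching 51.
Taking calorimetry series + microarray batch gives 55 (≥ 51) for 12 h.
Below 12 h the best achievable stays under 51.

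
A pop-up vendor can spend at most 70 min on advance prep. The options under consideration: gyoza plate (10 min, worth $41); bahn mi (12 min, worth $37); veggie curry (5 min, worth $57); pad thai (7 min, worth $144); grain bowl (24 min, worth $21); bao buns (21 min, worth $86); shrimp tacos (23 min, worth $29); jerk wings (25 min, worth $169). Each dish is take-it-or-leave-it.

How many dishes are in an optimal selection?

5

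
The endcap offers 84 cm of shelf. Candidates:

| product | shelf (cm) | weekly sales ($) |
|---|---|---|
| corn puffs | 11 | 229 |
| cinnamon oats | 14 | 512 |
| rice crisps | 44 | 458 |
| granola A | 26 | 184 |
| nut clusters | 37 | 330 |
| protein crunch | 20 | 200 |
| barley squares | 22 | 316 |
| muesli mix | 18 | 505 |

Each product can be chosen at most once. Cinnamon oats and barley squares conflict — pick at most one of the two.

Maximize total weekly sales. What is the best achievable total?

1576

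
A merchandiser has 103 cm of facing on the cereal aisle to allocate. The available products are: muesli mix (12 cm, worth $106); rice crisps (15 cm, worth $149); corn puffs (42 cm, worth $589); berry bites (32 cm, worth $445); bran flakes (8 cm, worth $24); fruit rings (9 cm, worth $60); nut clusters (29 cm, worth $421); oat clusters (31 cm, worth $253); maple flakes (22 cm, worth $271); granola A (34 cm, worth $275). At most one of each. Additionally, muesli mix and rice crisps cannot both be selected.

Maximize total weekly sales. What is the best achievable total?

1455

The ratio ordering already packs tightly: corn puffs + berry bites + nut clusters, 103 cm, 1455.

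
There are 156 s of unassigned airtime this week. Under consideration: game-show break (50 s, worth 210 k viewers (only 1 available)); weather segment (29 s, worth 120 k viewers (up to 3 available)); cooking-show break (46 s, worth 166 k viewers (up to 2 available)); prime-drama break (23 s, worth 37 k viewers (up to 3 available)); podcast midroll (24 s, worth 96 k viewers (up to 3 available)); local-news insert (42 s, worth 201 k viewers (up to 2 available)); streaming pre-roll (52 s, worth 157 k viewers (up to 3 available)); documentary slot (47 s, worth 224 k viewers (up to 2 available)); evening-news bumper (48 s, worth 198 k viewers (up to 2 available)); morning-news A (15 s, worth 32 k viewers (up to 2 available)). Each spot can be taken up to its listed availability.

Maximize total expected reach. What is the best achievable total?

Taking podcast midroll + 2×local-news insert + documentary slot: 155 s used, 722 in expected reach.
Every other selection either busts 156 s or exceeds an availability limit or fails to beat 722.

722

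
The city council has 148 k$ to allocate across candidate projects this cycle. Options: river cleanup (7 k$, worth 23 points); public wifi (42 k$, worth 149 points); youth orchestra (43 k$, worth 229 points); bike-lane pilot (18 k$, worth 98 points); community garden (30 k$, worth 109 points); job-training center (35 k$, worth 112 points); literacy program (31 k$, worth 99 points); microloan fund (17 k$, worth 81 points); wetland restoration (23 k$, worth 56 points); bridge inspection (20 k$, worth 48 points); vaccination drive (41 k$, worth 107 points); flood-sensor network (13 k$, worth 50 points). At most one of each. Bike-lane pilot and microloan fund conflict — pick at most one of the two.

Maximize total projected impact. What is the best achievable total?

635

By projected impact per k$: bike-lane pilot 5.44, youth orchestra 5.33, microloan fund 4.76 lead.
Taking public wifi + youth orchestra + bike-lane pilot + community garden + flood-sensor network: 146 k$ used, 635 in projected impact.
That's the maximum — no feasible swap from here does better than 635.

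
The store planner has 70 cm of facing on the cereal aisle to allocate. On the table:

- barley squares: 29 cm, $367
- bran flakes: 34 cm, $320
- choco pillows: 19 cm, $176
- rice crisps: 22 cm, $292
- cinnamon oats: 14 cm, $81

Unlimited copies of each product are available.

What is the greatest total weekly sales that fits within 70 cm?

876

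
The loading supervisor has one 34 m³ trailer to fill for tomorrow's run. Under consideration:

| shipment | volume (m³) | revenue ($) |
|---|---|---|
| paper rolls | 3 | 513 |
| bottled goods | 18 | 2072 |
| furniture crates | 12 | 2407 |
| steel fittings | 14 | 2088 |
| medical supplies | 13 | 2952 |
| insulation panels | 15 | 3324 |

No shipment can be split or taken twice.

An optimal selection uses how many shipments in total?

3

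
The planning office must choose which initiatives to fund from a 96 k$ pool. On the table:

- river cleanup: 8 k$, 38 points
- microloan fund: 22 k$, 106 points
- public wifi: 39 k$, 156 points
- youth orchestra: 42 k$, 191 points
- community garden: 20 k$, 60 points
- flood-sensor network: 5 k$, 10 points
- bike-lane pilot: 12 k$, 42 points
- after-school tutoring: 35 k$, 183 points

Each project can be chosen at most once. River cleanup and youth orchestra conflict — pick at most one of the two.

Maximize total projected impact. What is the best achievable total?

445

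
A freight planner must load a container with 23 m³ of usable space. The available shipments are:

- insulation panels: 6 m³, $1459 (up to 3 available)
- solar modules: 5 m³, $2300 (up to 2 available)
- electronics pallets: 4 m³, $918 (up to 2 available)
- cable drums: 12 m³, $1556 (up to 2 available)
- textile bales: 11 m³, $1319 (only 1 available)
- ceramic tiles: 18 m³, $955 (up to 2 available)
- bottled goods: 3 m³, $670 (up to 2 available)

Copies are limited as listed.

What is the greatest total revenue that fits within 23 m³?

Filling by ratio: 2×insulation panels + 2×solar modules for 7518, with 1 m³ left unused.
Replace insulation panels with electronics pallets + bottled goods: the trade gains 129 net, giving 7647 at 23 m³.

7647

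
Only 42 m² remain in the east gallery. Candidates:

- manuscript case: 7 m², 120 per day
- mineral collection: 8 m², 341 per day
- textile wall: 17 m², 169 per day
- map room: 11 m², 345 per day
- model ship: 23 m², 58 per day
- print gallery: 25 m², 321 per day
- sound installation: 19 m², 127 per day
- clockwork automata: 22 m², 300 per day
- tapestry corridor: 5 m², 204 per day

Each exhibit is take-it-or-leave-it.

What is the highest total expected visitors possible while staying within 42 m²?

Taking the top-ratio exhibits first gives manuscript case + mineral collection + map room + tapestry corridor for 1010 (31 m²).
Replace manuscript case with textile wall: the trade gains 49 net, giving 1059 at 41 m².

1059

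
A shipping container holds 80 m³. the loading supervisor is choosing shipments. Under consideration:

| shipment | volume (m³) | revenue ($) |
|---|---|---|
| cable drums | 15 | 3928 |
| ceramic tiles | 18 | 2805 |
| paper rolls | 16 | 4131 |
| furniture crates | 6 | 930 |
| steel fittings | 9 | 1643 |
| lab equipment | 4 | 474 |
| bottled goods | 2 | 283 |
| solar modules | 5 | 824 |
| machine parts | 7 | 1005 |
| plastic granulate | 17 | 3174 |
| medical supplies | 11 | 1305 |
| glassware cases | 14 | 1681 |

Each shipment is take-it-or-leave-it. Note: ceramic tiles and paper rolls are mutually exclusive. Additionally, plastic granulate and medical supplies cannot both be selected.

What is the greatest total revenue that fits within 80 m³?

16109

Taking cable drums + paper rolls + furniture crates + steel fittings + lab equipment + solar modules + machine parts + plastic granulate: 79 m³ used, 16109 in revenue.
No other feasible combination exceeds 16109.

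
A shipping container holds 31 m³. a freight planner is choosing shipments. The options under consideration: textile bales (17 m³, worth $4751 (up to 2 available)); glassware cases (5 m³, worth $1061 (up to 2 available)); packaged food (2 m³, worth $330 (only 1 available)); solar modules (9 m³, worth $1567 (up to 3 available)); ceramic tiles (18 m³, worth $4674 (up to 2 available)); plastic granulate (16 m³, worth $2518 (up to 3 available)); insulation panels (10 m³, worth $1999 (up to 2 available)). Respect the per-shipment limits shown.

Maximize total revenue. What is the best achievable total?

7379

Filling by ratio: textile bales + 2×glassware cases + packaged food for 7203, with 2 m³ left unused.
Replace glassware cases and packaged food with solar modules: the trade gains 176 net, giving 7379 at 31 m³.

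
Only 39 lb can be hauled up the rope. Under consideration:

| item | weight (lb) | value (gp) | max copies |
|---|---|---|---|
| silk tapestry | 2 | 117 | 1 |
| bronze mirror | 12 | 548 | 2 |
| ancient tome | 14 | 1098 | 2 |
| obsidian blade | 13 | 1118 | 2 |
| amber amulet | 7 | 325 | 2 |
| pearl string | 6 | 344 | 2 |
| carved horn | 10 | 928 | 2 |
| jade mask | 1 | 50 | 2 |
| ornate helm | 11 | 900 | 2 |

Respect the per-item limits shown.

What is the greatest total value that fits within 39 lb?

A density-first pass picks silk tapestry + obsidian blade + 2×carved horn + 2×jade mask — 3191 at 37 lb.
Replace carved horn and jade mask with obsidian blade: the trade gains 140 net, giving 3331 at 39 lb.
Nothing else within 39 lb beats 3331.

3331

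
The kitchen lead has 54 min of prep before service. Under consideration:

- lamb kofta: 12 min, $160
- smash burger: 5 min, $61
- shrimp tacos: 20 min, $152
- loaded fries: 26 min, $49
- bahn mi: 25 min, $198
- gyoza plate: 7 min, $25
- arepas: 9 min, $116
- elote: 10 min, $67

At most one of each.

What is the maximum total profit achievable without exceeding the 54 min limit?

535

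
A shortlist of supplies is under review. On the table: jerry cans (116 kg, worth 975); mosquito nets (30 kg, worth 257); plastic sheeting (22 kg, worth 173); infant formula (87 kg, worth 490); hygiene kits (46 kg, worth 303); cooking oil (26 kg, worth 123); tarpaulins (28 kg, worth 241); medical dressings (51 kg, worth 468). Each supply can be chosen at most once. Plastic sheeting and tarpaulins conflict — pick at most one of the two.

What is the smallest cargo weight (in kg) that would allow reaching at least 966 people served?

Need the lightest bundle worth ≥ 966.
mosquito nets + tarpaulins + medical dressings: 966 people served at 109 kg.
Below 109 kg the best achievable stays under 966.

109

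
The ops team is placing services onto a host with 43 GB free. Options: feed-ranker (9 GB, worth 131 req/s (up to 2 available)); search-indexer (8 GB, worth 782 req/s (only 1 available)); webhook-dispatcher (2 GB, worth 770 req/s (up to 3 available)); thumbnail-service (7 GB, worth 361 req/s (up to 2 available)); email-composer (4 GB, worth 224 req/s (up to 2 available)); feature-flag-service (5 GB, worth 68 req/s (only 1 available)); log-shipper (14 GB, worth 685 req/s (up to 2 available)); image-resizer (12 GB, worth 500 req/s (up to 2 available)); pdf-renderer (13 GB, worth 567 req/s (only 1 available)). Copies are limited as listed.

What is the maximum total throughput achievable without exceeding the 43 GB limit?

4586

The ratio heuristic lands on search-indexer + 3×webhook-dispatcher + 2×thumbnail-service + 2×email-composer + feature-flag-service (4330) but leaves 2 GB idle.
Dropping thumbnail-service and feature-flag-service frees 12 GB; slotting in log-shipper (14 GB) lifts the total to 4586 at 43 GB.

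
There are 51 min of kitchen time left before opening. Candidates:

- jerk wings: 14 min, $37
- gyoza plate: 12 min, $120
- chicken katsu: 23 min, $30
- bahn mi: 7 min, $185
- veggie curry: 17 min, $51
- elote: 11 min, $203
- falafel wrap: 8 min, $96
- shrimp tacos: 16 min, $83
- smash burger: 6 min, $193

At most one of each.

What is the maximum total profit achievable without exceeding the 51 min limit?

797

Gyoza plate + bahn mi + elote + falafel wrap + smash burger uses 44 of the 51 min and totals 797.
Runner-up bahn mi + elote + falafel wrap + shrimp tacos + smash burger tops out at 760.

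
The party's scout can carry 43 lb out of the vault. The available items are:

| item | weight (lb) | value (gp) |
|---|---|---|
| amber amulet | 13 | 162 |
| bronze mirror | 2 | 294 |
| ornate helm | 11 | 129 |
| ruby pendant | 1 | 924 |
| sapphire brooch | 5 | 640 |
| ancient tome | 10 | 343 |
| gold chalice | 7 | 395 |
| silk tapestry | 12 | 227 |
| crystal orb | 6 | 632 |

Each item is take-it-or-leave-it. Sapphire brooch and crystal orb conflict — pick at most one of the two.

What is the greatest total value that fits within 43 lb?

2823

Best packing: bronze mirror + ruby pendant + sapphire brooch + ancient tome + gold chalice + silk tapestry — 37 lb, 2823 total.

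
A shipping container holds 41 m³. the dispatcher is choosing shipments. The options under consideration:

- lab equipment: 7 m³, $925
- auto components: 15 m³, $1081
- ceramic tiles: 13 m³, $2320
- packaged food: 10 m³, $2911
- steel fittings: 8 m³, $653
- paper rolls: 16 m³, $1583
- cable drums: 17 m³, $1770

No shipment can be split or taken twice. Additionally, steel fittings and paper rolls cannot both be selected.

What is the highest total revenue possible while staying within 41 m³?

7001

Density check — packaged food 291.10, ceramic tiles 178.46, lab equipment 132.14, cable drums 104.12 are the best per m³.
Filling by ratio: lab equipment + ceramic tiles + packaged food + steel fittings for 6809, with 3 m³ left unused.
Dropping lab equipment and steel fittings frees 15 m³; slotting in cable drums (17 m³) lifts the total to 7001 at 40 m³.
The closest alternative, ceramic tiles + packaged food + paper rolls, reaches only 6814.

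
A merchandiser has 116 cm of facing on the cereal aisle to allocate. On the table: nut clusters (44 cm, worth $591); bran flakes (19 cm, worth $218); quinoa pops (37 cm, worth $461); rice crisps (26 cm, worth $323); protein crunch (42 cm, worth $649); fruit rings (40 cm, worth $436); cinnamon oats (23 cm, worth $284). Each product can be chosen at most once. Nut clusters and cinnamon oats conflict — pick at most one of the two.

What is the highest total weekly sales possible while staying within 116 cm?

1563

Taking nut clusters + rice crisps + protein crunch: 112 cm used, 1563 in weekly sales.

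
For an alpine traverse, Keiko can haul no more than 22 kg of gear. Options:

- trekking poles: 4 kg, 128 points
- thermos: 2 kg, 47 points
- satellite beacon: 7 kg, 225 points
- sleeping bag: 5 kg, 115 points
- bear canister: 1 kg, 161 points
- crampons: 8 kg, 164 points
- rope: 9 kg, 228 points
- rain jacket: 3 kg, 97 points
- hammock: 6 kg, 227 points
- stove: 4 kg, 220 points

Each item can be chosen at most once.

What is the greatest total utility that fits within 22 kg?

961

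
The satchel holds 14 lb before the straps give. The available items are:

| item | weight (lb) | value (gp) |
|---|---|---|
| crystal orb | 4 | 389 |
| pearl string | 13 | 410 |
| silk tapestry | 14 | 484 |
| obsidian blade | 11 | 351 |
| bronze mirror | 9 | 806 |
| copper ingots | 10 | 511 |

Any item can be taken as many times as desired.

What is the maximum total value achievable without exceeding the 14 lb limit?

Greedy by ratio would take 3×crystal orb: 12 lb used, total 1167.
The 8 lb tied up in 2×crystal orb is better spent on bronze mirror — total rises to 1195 (13 lb).

1195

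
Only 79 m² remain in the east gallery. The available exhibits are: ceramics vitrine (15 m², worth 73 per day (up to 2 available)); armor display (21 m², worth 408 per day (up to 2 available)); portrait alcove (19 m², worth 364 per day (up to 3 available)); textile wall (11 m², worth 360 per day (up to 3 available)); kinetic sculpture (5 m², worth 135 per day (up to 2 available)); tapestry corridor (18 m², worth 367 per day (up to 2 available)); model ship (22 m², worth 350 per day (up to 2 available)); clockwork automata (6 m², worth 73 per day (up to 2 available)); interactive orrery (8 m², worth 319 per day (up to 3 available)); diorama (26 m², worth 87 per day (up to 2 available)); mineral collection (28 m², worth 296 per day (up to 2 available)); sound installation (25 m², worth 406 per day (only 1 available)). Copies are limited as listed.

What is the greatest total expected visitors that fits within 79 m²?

3×textile wall + 2×kinetic sculpture + 2×clockwork automata + 3×interactive orrery uses 79 of the 79 m² and totals 2453.
Every other selection either busts 79 m² or exceeds an availability limit or fails to beat 2453.

2453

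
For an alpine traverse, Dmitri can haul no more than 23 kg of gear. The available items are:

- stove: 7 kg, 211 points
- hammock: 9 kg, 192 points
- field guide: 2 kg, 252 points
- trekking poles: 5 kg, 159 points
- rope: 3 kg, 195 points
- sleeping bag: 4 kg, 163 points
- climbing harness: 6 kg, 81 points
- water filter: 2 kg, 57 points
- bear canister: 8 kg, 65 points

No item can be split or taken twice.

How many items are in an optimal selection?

Best achievable utility is 1037.
For example stove + field guide + trekking poles + rope + sleeping bag + water filter achieves it, using 23 kg.
Any selection reaching 1037 contains exactly 6 items.

6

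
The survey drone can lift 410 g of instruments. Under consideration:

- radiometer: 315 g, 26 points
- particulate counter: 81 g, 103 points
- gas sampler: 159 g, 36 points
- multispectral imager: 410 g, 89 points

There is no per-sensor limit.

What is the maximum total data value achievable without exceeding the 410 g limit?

515

5×particulate counter uses 405 of the 410 g and totals 515.
Nothing else within 410 g beats 515.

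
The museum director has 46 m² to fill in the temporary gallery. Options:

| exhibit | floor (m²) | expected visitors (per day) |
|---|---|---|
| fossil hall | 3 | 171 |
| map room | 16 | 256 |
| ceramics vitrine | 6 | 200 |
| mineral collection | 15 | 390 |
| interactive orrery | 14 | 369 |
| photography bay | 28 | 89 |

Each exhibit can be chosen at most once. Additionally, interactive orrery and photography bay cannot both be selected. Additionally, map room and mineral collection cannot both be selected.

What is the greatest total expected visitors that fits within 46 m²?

1130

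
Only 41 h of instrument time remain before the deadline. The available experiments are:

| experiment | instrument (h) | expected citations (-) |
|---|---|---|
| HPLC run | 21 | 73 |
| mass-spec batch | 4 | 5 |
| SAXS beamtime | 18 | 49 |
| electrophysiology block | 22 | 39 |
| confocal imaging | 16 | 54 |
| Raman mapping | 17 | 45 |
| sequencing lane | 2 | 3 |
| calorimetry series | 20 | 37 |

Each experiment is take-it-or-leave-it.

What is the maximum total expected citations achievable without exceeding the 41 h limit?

132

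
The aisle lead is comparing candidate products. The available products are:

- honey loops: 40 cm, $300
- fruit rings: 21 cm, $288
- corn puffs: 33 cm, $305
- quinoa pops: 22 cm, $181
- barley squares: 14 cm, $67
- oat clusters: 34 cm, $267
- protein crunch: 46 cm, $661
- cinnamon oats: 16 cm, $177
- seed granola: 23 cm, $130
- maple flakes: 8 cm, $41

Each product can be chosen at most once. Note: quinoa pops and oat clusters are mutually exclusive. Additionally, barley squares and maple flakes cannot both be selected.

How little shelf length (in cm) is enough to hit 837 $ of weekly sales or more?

62

Minimise cm subject to total weekly sales ≥ 837.
protein crunch + cinnamon oats: 838 weekly sales at 62 cm.
Below 62 cm the best achievable stays under 837.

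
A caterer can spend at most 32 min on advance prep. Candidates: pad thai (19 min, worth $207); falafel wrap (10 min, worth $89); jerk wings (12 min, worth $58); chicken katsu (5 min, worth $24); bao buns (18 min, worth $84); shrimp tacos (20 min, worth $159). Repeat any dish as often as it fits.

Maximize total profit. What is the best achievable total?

296

Taking pad thai + falafel wrap: 29 min used, 296 in profit.
No other feasible combination exceeds 296.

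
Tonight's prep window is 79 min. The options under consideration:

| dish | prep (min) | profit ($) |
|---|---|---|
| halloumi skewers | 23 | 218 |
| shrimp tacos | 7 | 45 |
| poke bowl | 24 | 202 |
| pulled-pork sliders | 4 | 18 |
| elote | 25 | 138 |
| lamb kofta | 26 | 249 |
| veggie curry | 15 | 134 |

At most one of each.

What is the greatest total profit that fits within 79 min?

By profit per min: lamb kofta 9.58, halloumi skewers 9.48, veggie curry 8.93, poke bowl 8.42 lead.
Greedy by ratio would take halloumi skewers + shrimp tacos + pulled-pork sliders + lamb kofta + veggie curry: 75 min used, total 664.
The 22 min tied up in shrimp tacos and veggie curry is better spent on poke bowl — total rises to 687 (77 min).
Runner-up halloumi skewers + poke bowl + lamb kofta tops out at 669.

687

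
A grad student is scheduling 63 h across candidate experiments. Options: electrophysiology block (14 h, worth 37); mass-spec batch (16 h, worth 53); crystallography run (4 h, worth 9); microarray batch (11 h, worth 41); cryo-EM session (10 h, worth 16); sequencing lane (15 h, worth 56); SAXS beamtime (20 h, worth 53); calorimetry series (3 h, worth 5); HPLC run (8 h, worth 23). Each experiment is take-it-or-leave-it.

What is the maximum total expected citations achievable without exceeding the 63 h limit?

203

Ranking by ratio (expected citations/h): sequencing lane 3.73, microarray batch 3.73, mass-spec batch 3.31, HPLC run 2.88.
Greedy by ratio would take mass-spec batch + crystallography run + microarray batch + sequencing lane + calorimetry series + HPLC run: 57 h used, total 187.
Replace crystallography run and calorimetry series and HPLC run with SAXS beamtime: the trade gains 16 net, giving 203 at 62 h.
No other feasible combination exceeds 203.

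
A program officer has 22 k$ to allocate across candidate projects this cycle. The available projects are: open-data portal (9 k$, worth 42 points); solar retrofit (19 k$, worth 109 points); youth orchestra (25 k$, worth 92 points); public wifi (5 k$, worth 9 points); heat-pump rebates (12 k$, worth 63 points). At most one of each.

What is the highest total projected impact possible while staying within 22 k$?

109

Best packing: solar retrofit — 19 k$, 109 total.
Runner-up open-data portal + heat-pump rebates tops out at 105.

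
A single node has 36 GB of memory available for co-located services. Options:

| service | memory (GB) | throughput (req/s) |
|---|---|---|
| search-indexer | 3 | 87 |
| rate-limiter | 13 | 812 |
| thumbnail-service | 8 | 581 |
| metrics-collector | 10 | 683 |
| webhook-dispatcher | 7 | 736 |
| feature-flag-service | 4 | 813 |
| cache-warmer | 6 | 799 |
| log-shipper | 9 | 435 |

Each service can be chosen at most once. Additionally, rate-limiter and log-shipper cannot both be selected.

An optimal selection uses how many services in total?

The maximum throughput within 36 GB is 3612.
For example thumbnail-service + metrics-collector + webhook-dispatcher + feature-flag-service + cache-warmer achieves it, using 35 GB.
Every optimal selection uses 5 services.

5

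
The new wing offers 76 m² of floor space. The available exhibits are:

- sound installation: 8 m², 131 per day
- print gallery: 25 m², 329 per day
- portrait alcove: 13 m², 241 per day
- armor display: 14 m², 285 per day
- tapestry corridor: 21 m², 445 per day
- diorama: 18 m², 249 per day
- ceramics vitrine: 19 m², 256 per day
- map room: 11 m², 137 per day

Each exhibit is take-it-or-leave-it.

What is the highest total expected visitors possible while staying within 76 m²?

Ranking by ratio (expected visitors/m²): tapestry corridor 21.19, armor display 20.36, portrait alcove 18.54, sound installation 16.38.
The ratio heuristic lands on sound installation + portrait alcove + armor display + tapestry corridor + diorama (1351) but leaves 2 m² idle.
Dropping diorama frees 18 m²; slotting in ceramics vitrine (19 m²) lifts the total to 1358 at 75 m².
Every other selection either busts 76 m² or fails to beat 1358.

1358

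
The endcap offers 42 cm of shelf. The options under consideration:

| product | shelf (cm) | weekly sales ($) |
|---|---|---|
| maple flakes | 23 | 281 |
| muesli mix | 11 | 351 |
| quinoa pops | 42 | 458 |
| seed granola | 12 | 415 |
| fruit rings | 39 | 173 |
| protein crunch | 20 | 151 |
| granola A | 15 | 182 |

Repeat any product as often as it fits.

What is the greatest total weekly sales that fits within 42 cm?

1245

Taking 3×seed granola: 36 cm used, 1245 in weekly sales.
No other feasible combination exceeds 1245.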